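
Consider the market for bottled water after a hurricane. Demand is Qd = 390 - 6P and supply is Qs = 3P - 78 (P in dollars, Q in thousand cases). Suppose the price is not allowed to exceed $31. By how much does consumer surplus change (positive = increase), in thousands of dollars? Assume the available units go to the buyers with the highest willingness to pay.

-15.75

Without the control the market clears where 390 - 6P = 3P - 78, i.e. P* = 52 and Q* = 78.
Since 31 < 52, the ceiling is binding.
At P = 31: Qd = 390 - 6·31 = 204 and Qs = 3·31 - 78 = 15.
Consumer surplus without the control is ½ · (65 - 52) · 78 = 507.
With the ceiling, 15 units are sold at 31 (assume they go to the highest-value buyers). The demand price at Q = 15 is 62.5, so CS = ½ · [(65 - 31) + (62.5 - 31)] · 15 = 491.25.
Change in consumer surplus = 491.25 - 507 = -15.75.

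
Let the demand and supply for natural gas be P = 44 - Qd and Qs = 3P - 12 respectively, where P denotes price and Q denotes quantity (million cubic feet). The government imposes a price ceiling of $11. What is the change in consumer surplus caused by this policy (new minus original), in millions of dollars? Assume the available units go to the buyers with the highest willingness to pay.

Rearranging demand gives Qd = 44 - P. Without the control the market clears where 44 - P = 3P - 12, i.e. P* = 14 and Q* = 30.
Since 11 < 14, the ceiling is binding.
At P = 11: Qd = 44 - 11 = 33 and Qs = 3·11 - 12 = 21.
Consumer surplus without the control is ½ · (44 - 14) · 30 = 450.
With the ceiling, 21 units are sold at 11 (assume they go to the highest-value buyers). The demand price at Q = 21 is 23, so CS = ½ · [(44 - 11) + (23 - 11)] · 21 = 472.5.
Change in consumer surplus = 472.5 - 450 = 22.5.

22.5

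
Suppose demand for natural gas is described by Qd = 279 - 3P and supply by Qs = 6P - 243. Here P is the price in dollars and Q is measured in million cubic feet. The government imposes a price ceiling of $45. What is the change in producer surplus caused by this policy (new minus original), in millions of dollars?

Equilibrium: 279 - 3P = 6P - 243, so 522 = 9P and P* = 58, Q* = 105.
The ceiling of 45 is below the equilibrium price 58, so it binds.
At P = 45: Qd = 279 - 3·45 = 144 and Qs = 6·45 - 243 = 27.
Producer surplus without the control is ½ · (58 - 40.5) · 105 = 918.75.
With the ceiling, producers sell 27 units at 45, so PS = ½ · (45 - 40.5) · 27 = 60.75.
Change in producer surplus = 60.75 - 918.75 = -858.

-858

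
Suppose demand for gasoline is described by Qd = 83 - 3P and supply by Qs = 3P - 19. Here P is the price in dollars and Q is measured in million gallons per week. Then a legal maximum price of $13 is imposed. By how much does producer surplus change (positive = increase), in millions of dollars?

Without the control the market clears where 83 - 3P = 3P - 19, i.e. P* = 17 and Q* = 32.
Since 13 < 17, the ceiling is binding.
At P = 13: Qd = 83 - 3·13 = 44 and Qs = 3·13 - 19 = 20.
Producer surplus without the control is ½ · (17 - 19/3) · 32 = 512/3.
With the ceiling, producers sell 20 units at 13, so PS = ½ · (13 - 19/3) · 20 = 200/3.
Change in producer surplus = 200/3 - 512/3 = -104.

-104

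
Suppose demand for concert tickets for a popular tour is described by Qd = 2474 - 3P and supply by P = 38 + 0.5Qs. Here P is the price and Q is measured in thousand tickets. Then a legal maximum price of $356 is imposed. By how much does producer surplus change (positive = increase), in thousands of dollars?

-121660

Rearranging supply gives Qs = 2P - 76. Equilibrium: 2474 - 3P = 2P - 76, so 2550 = 5P and P* = 510, Q* = 944.
Because the ceiling (356) lies below the market-clearing price, it is binding.
At P = 356: Qd = 2474 - 3·356 = 1406 and Qs = 2·356 - 76 = 636.
Producer surplus without the control is ½ · (510 - 38) · 944 = 222784.
With the ceiling, producers sell 636 units at 356, so PS = ½ · (356 - 38) · 636 = 101124.
Change in producer surplus = 101124 - 222784 = -121660.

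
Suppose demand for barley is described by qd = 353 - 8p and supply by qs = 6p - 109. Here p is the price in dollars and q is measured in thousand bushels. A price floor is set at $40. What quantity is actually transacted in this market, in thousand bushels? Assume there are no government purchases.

33

Setting quantity demanded equal to quantity supplied, 353 - 8p = 6p - 109, gives p* = 33 and q* = 89.
Since 40 > 33, the floor is binding.
At p = 40: qd = 353 - 8·40 = 33 and qs = 6·40 - 109 = 131.
The quantity actually transacted is the short side, demand: 33.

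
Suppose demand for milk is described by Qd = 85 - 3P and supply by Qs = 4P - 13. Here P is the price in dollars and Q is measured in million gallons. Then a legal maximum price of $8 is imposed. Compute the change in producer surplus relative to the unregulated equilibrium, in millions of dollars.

-186

Equilibrium: 85 - 3P = 4P - 13, so 98 = 7P and P* = 14, Q* = 43.
The ceiling of 8 is below the equilibrium price 14, so it binds.
At P = 8: Qd = 85 - 3·8 = 61 and Qs = 4·8 - 13 = 19.
Producer surplus without the control is ½ · (14 - 3.25) · 43 = 231.125.
With the ceiling, producers sell 19 units at 8, so PS = ½ · (8 - 3.25) · 19 = 45.125.
Change in producer surplus = 45.125 - 231.125 = -186.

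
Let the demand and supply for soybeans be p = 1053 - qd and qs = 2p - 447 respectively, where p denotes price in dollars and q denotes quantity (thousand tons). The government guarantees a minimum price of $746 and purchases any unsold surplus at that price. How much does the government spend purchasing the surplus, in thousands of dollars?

550548

Rearranging demand gives qd = 1053 - p. In a free market, 1053 - p = 2p - 447 gives the equilibrium p* = 500, q* = 553.
The floor of 746 is above the equilibrium price 500, so it binds.
At p = 746: qd = 1053 - 746 = 307 and qs = 2·746 - 447 = 1045.
Surplus = qs - qd = 738.
Government expenditure = surplus × support price = 738 × 746 = 550548.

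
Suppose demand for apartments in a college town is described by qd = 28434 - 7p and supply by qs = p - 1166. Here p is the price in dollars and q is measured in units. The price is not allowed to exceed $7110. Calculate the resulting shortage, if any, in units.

Without the control the market clears where 28434 - 7p = p - 1166, i.e. p* = 3700 and q* = 2534.
Since 7110 is above p* = 3700, the ceiling does not bind and the free-market outcome prevails.
Since the control does not bind, there is no shortage.

0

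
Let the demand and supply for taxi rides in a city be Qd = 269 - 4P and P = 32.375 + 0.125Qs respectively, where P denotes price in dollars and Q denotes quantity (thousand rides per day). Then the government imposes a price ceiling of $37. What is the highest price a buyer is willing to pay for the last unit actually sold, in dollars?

Rearranging supply gives Qs = 8P - 259. Setting quantity demanded equal to quantity supplied, 269 - 4P = 8P - 259, gives P* = 44 and Q* = 93.
Since 37 < 44, the ceiling is binding.
At P = 37: Qd = 269 - 4·37 = 121 and Qs = 8·37 - 259 = 37.
Only 37 units reach the market. On the demand curve, the marginal buyer's willingness to pay at Q = 37 is (269 - 37)/4 = 58.

58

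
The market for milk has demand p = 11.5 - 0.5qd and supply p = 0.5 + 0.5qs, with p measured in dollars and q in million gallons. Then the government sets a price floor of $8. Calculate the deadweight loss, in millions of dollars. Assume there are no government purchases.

8

Rearranging demand gives qd = 23 - 2p; rearranging supply gives qs = 2p - 1. Equilibrium: 23 - 2p = 2p - 1, so 24 = 4p and p* = 6, q* = 11.
The floor of 8 is above the equilibrium price 6, so it binds.
At p = 8: qd = 23 - 2·8 = 7 and qs = 2·8 - 1 = 15.
Quantity traded falls to 7. At q = 7 the demand price is (23 - 7)/2 = 8 and the supply price is (1 + 7)/2 = 4.
Deadweight loss = ½ · (8 - 4) · (11 - 7) = ½ · 4 · 4 = 8.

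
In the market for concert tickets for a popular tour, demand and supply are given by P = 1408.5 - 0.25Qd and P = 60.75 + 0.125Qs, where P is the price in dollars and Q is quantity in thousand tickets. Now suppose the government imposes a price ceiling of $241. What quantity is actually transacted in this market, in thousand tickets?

1442

Rearranging demand gives Qd = 5634 - 4P; rearranging supply gives Qs = 8P - 486. In a free market, 5634 - 4P = 8P - 486 gives the equilibrium P* = 510, Q* = 3594.
The ceiling of 241 is below the equilibrium price 510, so it binds.
At P = 241: Qd = 5634 - 4·241 = 4670 and Qs = 8·241 - 486 = 1442.
The quantity actually transacted is the short side, supply: 1442.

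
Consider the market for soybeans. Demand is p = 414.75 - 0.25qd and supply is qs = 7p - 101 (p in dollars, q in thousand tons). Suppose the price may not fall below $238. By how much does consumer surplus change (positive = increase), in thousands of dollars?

Rearranging demand gives qd = 1659 - 4p. Equilibrium: 1659 - 4p = 7p - 101, so 1760 = 11p and p* = 160, q* = 1019.
Since 238 > 160, the floor is binding.
At p = 238: qd = 1659 - 4·238 = 707 and qs = 7·238 - 101 = 1565.
Consumer surplus without the control is ½ · (414.75 - 160) · 1019 = 129795.125.
With the floor, consumers buy 707 units at 238, so CS = ½ · (414.75 - 238) · 707 = 62481.125.
Change in consumer surplus = 62481.125 - 129795.125 = -67314.

-67314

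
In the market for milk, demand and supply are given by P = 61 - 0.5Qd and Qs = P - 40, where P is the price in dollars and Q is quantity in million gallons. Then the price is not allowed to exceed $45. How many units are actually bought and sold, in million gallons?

Rearranging demand gives Qd = 122 - 2P. Setting quantity demanded equal to quantity supplied, 122 - 2P = P - 40, gives P* = 54 and Q* = 14.
Since 45 < 54, the ceiling is binding.
At P = 45: Qd = 122 - 2·45 = 32 and Qs = 45 - 40 = 5.
The quantity actually transacted is the short side, supply: 5.

5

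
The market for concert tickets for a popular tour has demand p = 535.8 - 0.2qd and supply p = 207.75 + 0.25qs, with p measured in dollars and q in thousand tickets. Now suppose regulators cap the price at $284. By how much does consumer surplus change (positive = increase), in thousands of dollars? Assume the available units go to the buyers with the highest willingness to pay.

14352.4

Rearranging demand gives qd = 2679 - 5p; rearranging supply gives qs = 4p - 831. Setting quantity demanded equal to quantity supplied, 2679 - 5p = 4p - 831, gives p* = 390 and q* = 729.
Because the ceiling (284) lies below the market-clearing price, it is binding.
At p = 284: qd = 2679 - 5·284 = 1259 and qs = 4·284 - 831 = 305.
Consumer surplus without the control is ½ · (535.8 - 390) · 729 = 53144.1.
With the ceiling, 305 units are sold at 284 (assume they go to the highest-value buyers). The demand price at q = 305 is 474.8, so CS = ½ · [(535.8 - 284) + (474.8 - 284)] · 305 = 67496.5.
Change in consumer surplus = 67496.5 - 53144.1 = 14352.4.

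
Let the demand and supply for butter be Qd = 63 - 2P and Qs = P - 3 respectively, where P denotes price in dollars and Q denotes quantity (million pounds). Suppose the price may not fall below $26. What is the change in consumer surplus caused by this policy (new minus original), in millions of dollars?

Setting quantity demanded equal to quantity supplied, 63 - 2P = P - 3, gives P* = 22 and Q* = 19.
The floor of 26 is above the equilibrium price 22, so it binds.
At P = 26: Qd = 63 - 2·26 = 11 and Qs = 26 - 3 = 23.
Consumer surplus without the control is ½ · (31.5 - 22) · 19 = 90.25.
With the floor, consumers buy 11 units at 26, so CS = ½ · (31.5 - 26) · 11 = 30.25.
Change in consumer surplus = 30.25 - 90.25 = -60.

-60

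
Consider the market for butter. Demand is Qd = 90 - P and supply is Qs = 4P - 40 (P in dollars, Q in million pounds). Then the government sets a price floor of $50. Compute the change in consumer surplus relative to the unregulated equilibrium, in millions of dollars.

Equilibrium: 90 - P = 4P - 40, so 130 = 5P and P* = 26, Q* = 64.
The floor of 50 is above the equilibrium price 26, so it binds.
At P = 50: Qd = 90 - 50 = 40 and Qs = 4·50 - 40 = 160.
Consumer surplus without the control is ½ · (90 - 26) · 64 = 2048.
With the floor, consumers buy 40 units at 50, so CS = ½ · (90 - 50) · 40 = 800.
Change in consumer surplus = 800 - 2048 = -1248.

-1248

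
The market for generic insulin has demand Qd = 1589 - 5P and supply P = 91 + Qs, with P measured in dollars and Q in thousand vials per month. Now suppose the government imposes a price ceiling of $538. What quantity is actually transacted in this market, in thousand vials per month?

Rearranging supply gives Qs = P - 91. Without the control the market clears where 1589 - 5P = P - 91, i.e. P* = 280 and Q* = 189.
Since 538 is above P* = 280, the ceiling does not bind and the free-market outcome prevails.

189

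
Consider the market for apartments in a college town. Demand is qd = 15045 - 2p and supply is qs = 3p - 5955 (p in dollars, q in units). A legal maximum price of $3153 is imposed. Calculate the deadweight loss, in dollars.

Setting quantity demanded equal to quantity supplied, 15045 - 2p = 3p - 5955, gives p* = 4200 and q* = 6645.
The ceiling of 3153 is below the equilibrium price 4200, so it binds.
At p = 3153: qd = 15045 - 2·3153 = 8739 and qs = 3·3153 - 5955 = 3504.
Quantity traded falls to 3504. At q = 3504 the demand price is (15045 - 3504)/2 = 5770.5 and the supply price is (5955 + 3504)/3 = 3153.
Deadweight loss = ½ · (5770.5 - 3153) · (6645 - 3504) = ½ · 2617.5 · 3141 = 4110783.75.

4110783.75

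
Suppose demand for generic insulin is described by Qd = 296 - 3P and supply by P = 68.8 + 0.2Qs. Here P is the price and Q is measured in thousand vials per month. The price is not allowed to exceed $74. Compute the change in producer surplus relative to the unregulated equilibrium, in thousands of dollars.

Rearranging supply gives Qs = 5P - 344. In a free market, 296 - 3P = 5P - 344 gives the equilibrium P* = 80, Q* = 56.
Since 74 < 80, the ceiling is binding.
At P = 74: Qd = 296 - 3·74 = 74 and Qs = 5·74 - 344 = 26.
Producer surplus without the control is ½ · (80 - 68.8) · 56 = 313.6.
With the ceiling, producers sell 26 units at 74, so PS = ½ · (74 - 68.8) · 26 = 67.6.
Change in producer surplus = 67.6 - 313.6 = -246.

-246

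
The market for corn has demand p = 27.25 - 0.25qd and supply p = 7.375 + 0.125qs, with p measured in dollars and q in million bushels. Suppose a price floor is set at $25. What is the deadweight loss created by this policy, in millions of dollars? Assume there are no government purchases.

Rearranging demand gives qd = 109 - 4p; rearranging supply gives qs = 8p - 59. Without the control the market clears where 109 - 4p = 8p - 59, i.e. p* = 14 and q* = 53.
The floor of 25 is above the equilibrium price 14, so it binds.
At p = 25: qd = 109 - 4·25 = 9 and qs = 8·25 - 59 = 141.
Quantity traded falls to 9. At q = 9 the demand price is (109 - 9)/4 = 25 and the supply price is (59 + 9)/8 = 8.5.
Deadweight loss = ½ · (25 - 8.5) · (53 - 9) = ½ · 16.5 · 44 = 363.

363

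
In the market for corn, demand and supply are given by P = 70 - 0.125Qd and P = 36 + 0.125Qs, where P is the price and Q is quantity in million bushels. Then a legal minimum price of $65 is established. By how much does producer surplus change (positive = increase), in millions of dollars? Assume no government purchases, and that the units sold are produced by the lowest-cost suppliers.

-96

Rearranging demand gives Qd = 560 - 8P; rearranging supply gives Qs = 8P - 288. Equilibrium: 560 - 8P = 8P - 288, so 848 = 16P and P* = 53, Q* = 136.
The floor of 65 is above the equilibrium price 53, so it binds.
At P = 65: Qd = 560 - 8·65 = 40 and Qs = 8·65 - 288 = 232.
Producer surplus without the control is ½ · (53 - 36) · 136 = 1156.
With the floor, 40 units are sold at 65. The supply price at Q = 40 is 41, so PS = ½ · [(65 - 36) + (65 - 41)] · 40 = 1060.
Change in producer surplus = 1060 - 1156 = -96.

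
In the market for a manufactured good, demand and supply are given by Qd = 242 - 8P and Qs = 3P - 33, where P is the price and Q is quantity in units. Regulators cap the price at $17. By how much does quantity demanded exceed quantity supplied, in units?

88

Equilibrium: 242 - 8P = 3P - 33, so 275 = 11P and P* = 25, Q* = 42.
Since 17 < 25, the ceiling is binding.
At P = 17: Qd = 242 - 8·17 = 106 and Qs = 3·17 - 33 = 18.
Shortage = Qd - Qs = 106 - 18 = 88.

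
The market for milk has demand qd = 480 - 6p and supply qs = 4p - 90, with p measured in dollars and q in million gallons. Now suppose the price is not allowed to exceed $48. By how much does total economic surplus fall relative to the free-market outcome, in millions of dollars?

270

Setting quantity demanded equal to quantity supplied, 480 - 6p = 4p - 90, gives p* = 57 and q* = 138.
Since 48 < 57, the ceiling is binding.
At p = 48: qd = 480 - 6·48 = 192 and qs = 4·48 - 90 = 102.
Quantity traded falls to 102. At q = 102 the demand price is (480 - 102)/6 = 63 and the supply price is (90 + 102)/4 = 48.
Deadweight loss = ½ · (63 - 48) · (138 - 102) = ½ · 15 · 36 = 270.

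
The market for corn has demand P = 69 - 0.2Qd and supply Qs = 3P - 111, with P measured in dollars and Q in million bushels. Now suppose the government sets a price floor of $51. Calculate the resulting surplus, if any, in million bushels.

0

Rearranging demand gives Qd = 345 - 5P. Setting quantity demanded equal to quantity supplied, 345 - 5P = 3P - 111, gives P* = 57 and Q* = 60.
Since 51 is below P* = 57, the floor does not bind and the free-market outcome prevails.
Since the control does not bind, there is no surplus.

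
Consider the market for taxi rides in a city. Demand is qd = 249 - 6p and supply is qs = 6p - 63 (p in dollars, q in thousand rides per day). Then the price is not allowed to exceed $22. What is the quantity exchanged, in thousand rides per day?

Without the control the market clears where 249 - 6p = 6p - 63, i.e. p* = 26 and q* = 93.
Because the ceiling (22) lies below the market-clearing price, it is binding.
At p = 22: qd = 249 - 6·22 = 117 and qs = 6·22 - 63 = 69.
The quantity actually transacted is the short side, supply: 69.

69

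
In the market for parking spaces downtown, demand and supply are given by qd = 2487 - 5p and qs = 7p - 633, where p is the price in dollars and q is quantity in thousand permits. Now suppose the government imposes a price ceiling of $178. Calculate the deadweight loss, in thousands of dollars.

Setting quantity demanded equal to quantity supplied, 2487 - 5p = 7p - 633, gives p* = 260 and q* = 1187.
Since 178 < 260, the ceiling is binding.
At p = 178: qd = 2487 - 5·178 = 1597 and qs = 7·178 - 633 = 613.
Quantity traded falls to 613. At q = 613 the demand price is (2487 - 613)/5 = 374.8 and the supply price is (633 + 613)/7 = 178.
Deadweight loss = ½ · (374.8 - 178) · (1187 - 613) = ½ · 196.8 · 574 = 56481.6.

56481.6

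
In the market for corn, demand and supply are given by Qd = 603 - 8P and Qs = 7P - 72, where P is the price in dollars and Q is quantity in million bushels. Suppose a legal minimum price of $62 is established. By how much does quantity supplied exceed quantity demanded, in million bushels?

Setting quantity demanded equal to quantity supplied, 603 - 8P = 7P - 72, gives P* = 45 and Q* = 243.
Since 62 > 45, the floor is binding.
At P = 62: Qd = 603 - 8·62 = 107 and Qs = 7·62 - 72 = 362.
Surplus = Qs - Qd = 362 - 107 = 255.

255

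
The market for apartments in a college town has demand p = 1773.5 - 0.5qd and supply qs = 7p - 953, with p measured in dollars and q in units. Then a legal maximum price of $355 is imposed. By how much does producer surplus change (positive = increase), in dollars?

-295727.5

Rearranging demand gives qd = 3547 - 2p. Setting quantity demanded equal to quantity supplied, 3547 - 2p = 7p - 953, gives p* = 500 and q* = 2547.
Since 355 < 500, the ceiling is binding.
At p = 355: qd = 3547 - 2·355 = 2837 and qs = 7·355 - 953 = 1532.
Producer surplus without the control is ½ · (500 - 953/7) · 2547 = 6487209/14.
With the ceiling, producers sell 1532 units at 355, so PS = ½ · (355 - 953/7) · 1532 = 1173512/7.
Change in producer surplus = 1173512/7 - 6487209/14 = -295727.5.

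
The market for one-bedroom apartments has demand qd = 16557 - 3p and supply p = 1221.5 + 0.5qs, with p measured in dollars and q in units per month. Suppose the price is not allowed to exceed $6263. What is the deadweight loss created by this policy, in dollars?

Rearranging supply gives qs = 2p - 2443. In a free market, 16557 - 3p = 2p - 2443 gives the equilibrium p* = 3800, q* = 5157.
Since 6263 is above p* = 3800, the ceiling does not bind and the free-market outcome prevails.
Since the control does not bind, no trades are prevented and deadweight loss is zero.

0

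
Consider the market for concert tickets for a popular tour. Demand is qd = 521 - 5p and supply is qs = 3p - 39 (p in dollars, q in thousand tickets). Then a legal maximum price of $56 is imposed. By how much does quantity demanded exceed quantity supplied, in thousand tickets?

Without the control the market clears where 521 - 5p = 3p - 39, i.e. p* = 70 and q* = 171.
Since 56 < 70, the ceiling is binding.
At p = 56: qd = 521 - 5·56 = 241 and qs = 3·56 - 39 = 129.
Shortage = qd - qs = 241 - 129 = 112.

112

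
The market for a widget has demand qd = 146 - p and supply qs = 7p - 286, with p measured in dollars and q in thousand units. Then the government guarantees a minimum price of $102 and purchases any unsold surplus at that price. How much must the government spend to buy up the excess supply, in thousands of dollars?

In a free market, 146 - p = 7p - 286 gives the equilibrium p* = 54, q* = 92.
Since 102 > 54, the floor is binding.
At p = 102: qd = 146 - 102 = 44 and qs = 7·102 - 286 = 428.
Surplus = qs - qd = 384.
Government expenditure = surplus × support price = 384 × 102 = 39168.

39168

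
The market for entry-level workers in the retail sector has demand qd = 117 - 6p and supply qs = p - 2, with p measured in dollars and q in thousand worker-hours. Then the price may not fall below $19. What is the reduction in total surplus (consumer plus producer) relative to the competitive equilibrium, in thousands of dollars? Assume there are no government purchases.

84

Without the control the market clears where 117 - 6p = p - 2, i.e. p* = 17 and q* = 15.
Since 19 > 17, the floor is binding.
At p = 19: qd = 117 - 6·19 = 3 and qs = 19 - 2 = 17.
Quantity traded falls to 3. At q = 3 the demand price is (117 - 3)/6 = 19 and the supply price is 2 + 3 = 5.
Deadweight loss = ½ · (19 - 5) · (15 - 3) = ½ · 14 · 12 = 84.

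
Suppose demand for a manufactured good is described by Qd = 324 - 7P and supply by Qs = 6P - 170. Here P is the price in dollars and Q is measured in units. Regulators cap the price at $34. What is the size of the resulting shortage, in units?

Setting quantity demanded equal to quantity supplied, 324 - 7P = 6P - 170, gives P* = 38 and Q* = 58.
Since 34 < 38, the ceiling is binding.
At P = 34: Qd = 324 - 7·34 = 86 and Qs = 6·34 - 170 = 34.
Shortage = Qd - Qs = 86 - 34 = 52.

52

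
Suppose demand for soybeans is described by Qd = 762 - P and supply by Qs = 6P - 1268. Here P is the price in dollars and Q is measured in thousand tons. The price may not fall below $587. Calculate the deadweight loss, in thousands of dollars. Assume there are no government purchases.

51455.25

Without the control the market clears where 762 - P = 6P - 1268, i.e. P* = 290 and Q* = 472.
Since 587 > 290, the floor is binding.
At P = 587: Qd = 762 - 587 = 175 and Qs = 6·587 - 1268 = 2254.
Quantity traded falls to 175. At Q = 175 the demand price is 762 - 175 = 587 and the supply price is (1268 + 175)/6 = 240.5.
Deadweight loss = ½ · (587 - 240.5) · (472 - 175) = ½ · 346.5 · 297 = 51455.25.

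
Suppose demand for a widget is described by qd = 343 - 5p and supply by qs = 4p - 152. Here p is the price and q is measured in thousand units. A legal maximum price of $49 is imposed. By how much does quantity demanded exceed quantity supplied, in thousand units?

In a free market, 343 - 5p = 4p - 152 gives the equilibrium p* = 55, q* = 68.
Since 49 < 55, the ceiling is binding.
At p = 49: qd = 343 - 5·49 = 98 and qs = 4·49 - 152 = 44.
Shortage = qd - qs = 98 - 44 = 54.

54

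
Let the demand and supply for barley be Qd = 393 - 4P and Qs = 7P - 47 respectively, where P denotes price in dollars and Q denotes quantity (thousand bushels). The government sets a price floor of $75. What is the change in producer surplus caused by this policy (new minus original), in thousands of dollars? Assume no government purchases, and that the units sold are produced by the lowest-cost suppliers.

Setting quantity demanded equal to quantity supplied, 393 - 4P = 7P - 47, gives P* = 40 and Q* = 233.
Because the floor (75) lies above the market-clearing price, it is binding.
At P = 75: Qd = 393 - 4·75 = 93 and Qs = 7·75 - 47 = 478.
Producer surplus without the control is ½ · (40 - 47/7) · 233 = 54289/14.
With the floor, 93 units are sold at 75. The supply price at Q = 93 is 20, so PS = ½ · [(75 - 47/7) + (75 - 20)] · 93 = 80259/14.
Change in producer surplus = 80259/14 - 54289/14 = 1855.

1855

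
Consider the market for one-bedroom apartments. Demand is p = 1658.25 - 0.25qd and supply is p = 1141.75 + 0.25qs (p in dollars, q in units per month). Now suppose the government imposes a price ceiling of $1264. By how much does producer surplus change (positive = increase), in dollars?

-103496

Rearranging demand gives qd = 6633 - 4p; rearranging supply gives qs = 4p - 4567. In a free market, 6633 - 4p = 4p - 4567 gives the equilibrium p* = 1400, q* = 1033.
Because the ceiling (1264) lies below the market-clearing price, it is binding.
At p = 1264: qd = 6633 - 4·1264 = 1577 and qs = 4·1264 - 4567 = 489.
Producer surplus without the control is ½ · (1400 - 1141.75) · 1033 = 133386.125.
With the ceiling, producers sell 489 units at 1264, so PS = ½ · (1264 - 1141.75) · 489 = 29890.125.
Change in producer surplus = 29890.125 - 133386.125 = -103496.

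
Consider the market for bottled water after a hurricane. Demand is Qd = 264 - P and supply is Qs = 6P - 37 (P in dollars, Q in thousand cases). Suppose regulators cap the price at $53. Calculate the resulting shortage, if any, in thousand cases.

Without the control the market clears where 264 - P = 6P - 37, i.e. P* = 43 and Q* = 221.
Since 53 is above P* = 43, the ceiling does not bind and the free-market outcome prevails.
Since the control does not bind, there is no shortage.

0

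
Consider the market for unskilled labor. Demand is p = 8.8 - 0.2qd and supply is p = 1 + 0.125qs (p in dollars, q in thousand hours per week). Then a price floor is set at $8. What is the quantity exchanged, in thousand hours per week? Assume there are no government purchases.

Rearranging demand gives qd = 44 - 5p; rearranging supply gives qs = 8p - 8. Without the control the market clears where 44 - 5p = 8p - 8, i.e. p* = 4 and q* = 24.
Since 8 > 4, the floor is binding.
At p = 8: qd = 44 - 5·8 = 4 and qs = 8·8 - 8 = 56.
The quantity actually transacted is the short side, demand: 4.

4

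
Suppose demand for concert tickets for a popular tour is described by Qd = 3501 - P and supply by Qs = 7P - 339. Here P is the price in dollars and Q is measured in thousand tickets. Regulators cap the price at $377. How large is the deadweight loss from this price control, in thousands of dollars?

297052

Without the control the market clears where 3501 - P = 7P - 339, i.e. P* = 480 and Q* = 3021.
Since 377 < 480, the ceiling is binding.
At P = 377: Qd = 3501 - 377 = 3124 and Qs = 7·377 - 339 = 2300.
Quantity traded falls to 2300. At Q = 2300 the demand price is 3501 - 2300 = 1201 and the supply price is (339 + 2300)/7 = 377.
Deadweight loss = ½ · (1201 - 377) · (3021 - 2300) = ½ · 824 · 721 = 297052.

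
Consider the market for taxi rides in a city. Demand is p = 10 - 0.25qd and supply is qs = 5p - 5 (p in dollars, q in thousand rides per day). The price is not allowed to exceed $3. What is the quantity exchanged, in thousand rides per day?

Rearranging demand gives qd = 40 - 4p. Setting quantity demanded equal to quantity supplied, 40 - 4p = 5p - 5, gives p* = 5 and q* = 20.
Since 3 < 5, the ceiling is binding.
At p = 3: qd = 40 - 4·3 = 28 and qs = 5·3 - 5 = 10.
The quantity actually transacted is the short side, supply: 10.

10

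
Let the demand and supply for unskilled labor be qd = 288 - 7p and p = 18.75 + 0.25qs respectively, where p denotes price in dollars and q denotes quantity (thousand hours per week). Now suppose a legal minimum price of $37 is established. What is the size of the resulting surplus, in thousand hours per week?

44

Rearranging supply gives qs = 4p - 75. Without the control the market clears where 288 - 7p = 4p - 75, i.e. p* = 33 and q* = 57.
Since 37 > 33, the floor is binding.
At p = 37: qd = 288 - 7·37 = 29 and qs = 4·37 - 75 = 73.
Surplus = qs - qd = 73 - 29 = 44.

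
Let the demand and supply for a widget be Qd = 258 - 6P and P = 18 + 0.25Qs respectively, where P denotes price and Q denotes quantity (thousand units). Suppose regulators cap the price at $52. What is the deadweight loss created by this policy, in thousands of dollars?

0

Rearranging supply gives Qs = 4P - 72. In a free market, 258 - 6P = 4P - 72 gives the equilibrium P* = 33, Q* = 60.
The ceiling of 52 is above the equilibrium price 33, so it is not binding; the market clears at P* = 33, Q* = 60.
Since the control does not bind, no trades are prevented and deadweight loss is zero.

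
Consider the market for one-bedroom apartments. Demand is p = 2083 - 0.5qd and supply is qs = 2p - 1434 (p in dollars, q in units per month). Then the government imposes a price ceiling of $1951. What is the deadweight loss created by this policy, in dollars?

Rearranging demand gives qd = 4166 - 2p. In a free market, 4166 - 2p = 2p - 1434 gives the equilibrium p* = 1400, q* = 1366.
Since 1951 is above p* = 1400, the ceiling does not bind and the free-market outcome prevails.
Since the control does not bind, no trades are prevented and deadweight loss is zero.

0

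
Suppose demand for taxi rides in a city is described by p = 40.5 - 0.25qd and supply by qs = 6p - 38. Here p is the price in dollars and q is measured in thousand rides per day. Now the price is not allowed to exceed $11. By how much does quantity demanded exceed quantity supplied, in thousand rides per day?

90

Rearranging demand gives qd = 162 - 4p. Without the control the market clears where 162 - 4p = 6p - 38, i.e. p* = 20 and q* = 82.
Because the ceiling (11) lies below the market-clearing price, it is binding.
At p = 11: qd = 162 - 4·11 = 118 and qs = 6·11 - 38 = 28.
Shortage = qd - qs = 118 - 28 = 90.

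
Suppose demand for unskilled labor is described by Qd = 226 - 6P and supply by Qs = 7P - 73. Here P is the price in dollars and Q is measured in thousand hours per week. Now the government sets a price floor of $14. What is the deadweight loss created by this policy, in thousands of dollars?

Setting quantity demanded equal to quantity supplied, 226 - 6P = 7P - 73, gives P* = 23 and Q* = 88.
The floor of 14 is below the equilibrium price 23, so it is not binding; the market clears at P* = 23, Q* = 88.
Since the control does not bind, no trades are prevented and deadweight loss is zero.

0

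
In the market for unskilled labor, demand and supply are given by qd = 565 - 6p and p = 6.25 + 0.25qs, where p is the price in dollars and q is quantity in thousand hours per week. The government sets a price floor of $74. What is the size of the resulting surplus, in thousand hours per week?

150

Rearranging supply gives qs = 4p - 25. In a free market, 565 - 6p = 4p - 25 gives the equilibrium p* = 59, q* = 211.
Since 74 > 59, the floor is binding.
At p = 74: qd = 565 - 6·74 = 121 and qs = 4·74 - 25 = 271.
Surplus = qs - qd = 271 - 121 = 150.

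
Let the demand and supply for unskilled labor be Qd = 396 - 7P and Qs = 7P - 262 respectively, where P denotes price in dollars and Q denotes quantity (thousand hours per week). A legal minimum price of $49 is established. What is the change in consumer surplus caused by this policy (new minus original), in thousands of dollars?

Without the control the market clears where 396 - 7P = 7P - 262, i.e. P* = 47 and Q* = 67.
Because the floor (49) lies above the market-clearing price, it is binding.
At P = 49: Qd = 396 - 7·49 = 53 and Qs = 7·49 - 262 = 81.
Consumer surplus without the control is ½ · (396/7 - 47) · 67 = 4489/14.
With the floor, consumers buy 53 units at 49, so CS = ½ · (396/7 - 49) · 53 = 2809/14.
Change in consumer surplus = 2809/14 - 4489/14 = -120.

-120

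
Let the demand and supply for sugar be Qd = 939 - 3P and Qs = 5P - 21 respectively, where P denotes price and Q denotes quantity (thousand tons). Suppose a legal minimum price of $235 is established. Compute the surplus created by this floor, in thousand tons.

In a free market, 939 - 3P = 5P - 21 gives the equilibrium P* = 120, Q* = 579.
The floor of 235 is above the equilibrium price 120, so it binds.
At P = 235: Qd = 939 - 3·235 = 234 and Qs = 5·235 - 21 = 1154.
Surplus = Qs - Qd = 1154 - 234 = 920.

920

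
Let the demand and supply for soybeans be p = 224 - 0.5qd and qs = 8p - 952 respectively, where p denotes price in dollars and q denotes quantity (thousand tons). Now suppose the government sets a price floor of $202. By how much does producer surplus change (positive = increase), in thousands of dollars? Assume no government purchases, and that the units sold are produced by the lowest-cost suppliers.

Rearranging demand gives qd = 448 - 2p. In a free market, 448 - 2p = 8p - 952 gives the equilibrium p* = 140, q* = 168.
Because the floor (202) lies above the market-clearing price, it is binding.
At p = 202: qd = 448 - 2·202 = 44 and qs = 8·202 - 952 = 664.
Producer surplus without the control is ½ · (140 - 119) · 168 = 1764.
With the floor, 44 units are sold at 202. The supply price at q = 44 is 124.5, so PS = ½ · [(202 - 119) + (202 - 124.5)] · 44 = 3531.
Change in producer surplus = 3531 - 1764 = 1767.

1767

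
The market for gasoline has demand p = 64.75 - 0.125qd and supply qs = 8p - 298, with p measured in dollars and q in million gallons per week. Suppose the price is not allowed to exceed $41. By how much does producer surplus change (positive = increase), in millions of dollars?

-700

Rearranging demand gives qd = 518 - 8p. Setting quantity demanded equal to quantity supplied, 518 - 8p = 8p - 298, gives p* = 51 and q* = 110.
Since 41 < 51, the ceiling is binding.
At p = 41: qd = 518 - 8·41 = 190 and qs = 8·41 - 298 = 30.
Producer surplus without the control is ½ · (51 - 37.25) · 110 = 756.25.
With the ceiling, producers sell 30 units at 41, so PS = ½ · (41 - 37.25) · 30 = 56.25.
Change in producer surplus = 56.25 - 756.25 = -700.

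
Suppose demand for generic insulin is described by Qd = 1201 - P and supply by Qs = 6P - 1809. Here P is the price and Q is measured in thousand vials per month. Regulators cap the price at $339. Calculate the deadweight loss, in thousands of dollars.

173901

Equilibrium: 1201 - P = 6P - 1809, so 3010 = 7P and P* = 430, Q* = 771.
Since 339 < 430, the ceiling is binding.
At P = 339: Qd = 1201 - 339 = 862 and Qs = 6·339 - 1809 = 225.
Quantity traded falls to 225. At Q = 225 the demand price is 1201 - 225 = 976 and the supply price is (1809 + 225)/6 = 339.
Deadweight loss = ½ · (976 - 339) · (771 - 225) = ½ · 637 · 546 = 173901.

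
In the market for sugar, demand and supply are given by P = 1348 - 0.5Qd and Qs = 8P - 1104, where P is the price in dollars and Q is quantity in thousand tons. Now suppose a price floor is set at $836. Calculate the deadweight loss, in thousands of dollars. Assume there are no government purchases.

Rearranging demand gives Qd = 2696 - 2P. In a free market, 2696 - 2P = 8P - 1104 gives the equilibrium P* = 380, Q* = 1936.
Because the floor (836) lies above the market-clearing price, it is binding.
At P = 836: Qd = 2696 - 2·836 = 1024 and Qs = 8·836 - 1104 = 5584.
Quantity traded falls to 1024. At Q = 1024 the demand price is (2696 - 1024)/2 = 836 and the supply price is (1104 + 1024)/8 = 266.
Deadweight loss = ½ · (836 - 266) · (1936 - 1024) = ½ · 570 · 912 = 259920.

259920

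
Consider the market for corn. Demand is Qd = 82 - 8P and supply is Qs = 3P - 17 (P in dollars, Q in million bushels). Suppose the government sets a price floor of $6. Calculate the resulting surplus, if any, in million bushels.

0

Without the control the market clears where 82 - 8P = 3P - 17, i.e. P* = 9 and Q* = 10.
The floor of 6 is below the equilibrium price 9, so it is not binding; the market clears at P* = 9, Q* = 10.
Since the control does not bind, there is no surplus.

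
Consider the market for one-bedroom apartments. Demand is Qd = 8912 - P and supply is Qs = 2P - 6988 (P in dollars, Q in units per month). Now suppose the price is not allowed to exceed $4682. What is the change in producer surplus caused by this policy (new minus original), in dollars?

Equilibrium: 8912 - P = 2P - 6988, so 15900 = 3P and P* = 5300, Q* = 3612.
The ceiling of 4682 is below the equilibrium price 5300, so it binds.
At P = 4682: Qd = 8912 - 4682 = 4230 and Qs = 2·4682 - 6988 = 2376.
Producer surplus without the control is ½ · (5300 - 3494) · 3612 = 3261636.
With the ceiling, producers sell 2376 units at 4682, so PS = ½ · (4682 - 3494) · 2376 = 1411344.
Change in producer surplus = 1411344 - 3261636 = -1850292.

-1850292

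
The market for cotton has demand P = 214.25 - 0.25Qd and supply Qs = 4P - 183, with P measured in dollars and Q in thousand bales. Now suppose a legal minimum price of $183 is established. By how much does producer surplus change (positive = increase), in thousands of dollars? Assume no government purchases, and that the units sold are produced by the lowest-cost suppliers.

1007

Rearranging demand gives Qd = 857 - 4P. Equilibrium: 857 - 4P = 4P - 183, so 1040 = 8P and P* = 130, Q* = 337.
Since 183 > 130, the floor is binding.
At P = 183: Qd = 857 - 4·183 = 125 and Qs = 4·183 - 183 = 549.
Producer surplus without the control is ½ · (130 - 45.75) · 337 = 14196.125.
With the floor, 125 units are sold at 183. The supply price at Q = 125 is 77, so PS = ½ · [(183 - 45.75) + (183 - 77)] · 125 = 15203.125.
Change in producer surplus = 15203.125 - 14196.125 = 1007.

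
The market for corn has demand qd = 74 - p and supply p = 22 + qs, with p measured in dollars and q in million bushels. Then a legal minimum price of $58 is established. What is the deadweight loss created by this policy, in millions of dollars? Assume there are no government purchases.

100

Rearranging supply gives qs = p - 22. Setting quantity demanded equal to quantity supplied, 74 - p = p - 22, gives p* = 48 and q* = 26.
Because the floor (58) lies above the market-clearing price, it is binding.
At p = 58: qd = 74 - 58 = 16 and qs = 58 - 22 = 36.
Quantity traded falls to 16. At q = 16 the demand price is 74 - 16 = 58 and the supply price is 22 + 16 = 38.
Deadweight loss = ½ · (58 - 38) · (26 - 16) = ½ · 20 · 10 = 100.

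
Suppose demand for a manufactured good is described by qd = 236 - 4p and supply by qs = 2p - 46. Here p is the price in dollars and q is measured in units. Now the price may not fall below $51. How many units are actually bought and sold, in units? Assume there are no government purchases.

Equilibrium: 236 - 4p = 2p - 46, so 282 = 6p and p* = 47, q* = 48.
Because the floor (51) lies above the market-clearing price, it is binding.
At p = 51: qd = 236 - 4·51 = 32 and qs = 2·51 - 46 = 56.
The quantity actually transacted is the short side, demand: 32.

32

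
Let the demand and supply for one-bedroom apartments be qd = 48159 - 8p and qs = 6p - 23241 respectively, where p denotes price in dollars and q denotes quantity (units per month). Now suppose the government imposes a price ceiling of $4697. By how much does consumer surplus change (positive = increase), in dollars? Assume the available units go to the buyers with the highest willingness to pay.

1625802.75

In a free market, 48159 - 8p = 6p - 23241 gives the equilibrium p* = 5100, q* = 7359.
Because the ceiling (4697) lies below the market-clearing price, it is binding.
At p = 4697: qd = 48159 - 8·4697 = 10583 and qs = 6·4697 - 23241 = 4941.
Consumer surplus without the control is ½ · (6019.875 - 5100) · 7359 = 3384680.0625.
With the ceiling, 4941 units are sold at 4697 (assume they go to the highest-value buyers). The demand price at q = 4941 is 5402.25, so CS = ½ · [(6019.875 - 4697) + (5402.25 - 4697)] · 4941 = 5010482.8125.
Change in consumer surplus = 5010482.8125 - 3384680.0625 = 1625802.75.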